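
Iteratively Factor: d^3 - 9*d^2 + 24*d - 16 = (d - 4)*(d^2 - 5*d + 4) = (d - 4)^2*(d - 1)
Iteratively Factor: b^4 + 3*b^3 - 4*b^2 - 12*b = (b + 2)*(b^3 + b^2 - 6*b) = (b + 2)*(b + 3)*(b^2 - 2*b) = b*(b + 2)*(b + 3)*(b - 2)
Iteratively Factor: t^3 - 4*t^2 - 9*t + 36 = (t - 3)*(t^2 - t - 12) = (t - 4)*(t - 3)*(t + 3)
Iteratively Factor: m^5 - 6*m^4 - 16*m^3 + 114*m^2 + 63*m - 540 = (m + 3)*(m^4 - 9*m^3 + 11*m^2 + 81*m - 180) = (m - 5)*(m + 3)*(m^3 - 4*m^2 - 9*m + 36) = (m - 5)*(m - 4)*(m + 3)*(m^2 - 9) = (m - 5)*(m - 4)*(m - 3)*(m + 3)*(m + 3)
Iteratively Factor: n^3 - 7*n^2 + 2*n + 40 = (n - 4)*(n^2 - 3*n - 10) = (n - 5)*(n - 4)*(n + 2)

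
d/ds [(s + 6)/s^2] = (-s - 12)/s^3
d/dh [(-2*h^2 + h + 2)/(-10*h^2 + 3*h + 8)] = 2*(2*h^2 + 4*h + 1)/(100*h^4 - 60*h^3 - 151*h^2 + 48*h + 64)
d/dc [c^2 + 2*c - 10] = 2*c + 2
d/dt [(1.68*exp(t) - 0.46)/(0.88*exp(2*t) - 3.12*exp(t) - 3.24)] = (-1.4784*exp(2*t) + 0.8096*exp(t) - 6.8784)*exp(t)/(0.7744*exp(4*t) - 5.4912*exp(3*t) + 4.032*exp(2*t) + 20.2176*exp(t) + 10.4976)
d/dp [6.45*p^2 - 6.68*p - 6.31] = 12.9*p - 6.68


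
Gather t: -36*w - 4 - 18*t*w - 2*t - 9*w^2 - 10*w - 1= t*(-18*w - 2) - 9*w^2 - 46*w - 5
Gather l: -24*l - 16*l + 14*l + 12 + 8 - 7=13 - 26*l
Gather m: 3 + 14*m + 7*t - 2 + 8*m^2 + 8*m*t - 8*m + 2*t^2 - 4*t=8*m^2 + m*(8*t + 6) + 2*t^2 + 3*t + 1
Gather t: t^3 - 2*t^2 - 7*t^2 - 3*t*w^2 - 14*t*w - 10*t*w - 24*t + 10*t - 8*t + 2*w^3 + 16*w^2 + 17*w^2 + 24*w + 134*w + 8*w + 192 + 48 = t^3 - 9*t^2 + t*(-3*w^2 - 24*w - 22) + 2*w^3 + 33*w^2 + 166*w + 240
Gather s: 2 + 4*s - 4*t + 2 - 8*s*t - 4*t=s*(4 - 8*t) - 8*t + 4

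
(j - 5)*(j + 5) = j^2 - 25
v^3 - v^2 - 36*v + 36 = (v - 6)*(v - 1)*(v + 6)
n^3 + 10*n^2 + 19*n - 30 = (n - 1)*(n + 5)*(n + 6)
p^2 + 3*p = p*(p + 3)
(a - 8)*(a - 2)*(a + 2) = a^3 - 8*a^2 - 4*a + 32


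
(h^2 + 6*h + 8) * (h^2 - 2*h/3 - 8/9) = h^4 + 16*h^3/3 + 28*h^2/9 - 32*h/3 - 64/9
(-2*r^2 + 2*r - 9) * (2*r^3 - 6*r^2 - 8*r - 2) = -4*r^5 + 16*r^4 - 14*r^3 + 42*r^2 + 68*r + 18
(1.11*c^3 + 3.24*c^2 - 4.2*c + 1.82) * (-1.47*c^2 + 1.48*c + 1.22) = -1.6317*c^5 - 3.12*c^4 + 12.3234*c^3 - 4.9386*c^2 - 2.4304*c + 2.2204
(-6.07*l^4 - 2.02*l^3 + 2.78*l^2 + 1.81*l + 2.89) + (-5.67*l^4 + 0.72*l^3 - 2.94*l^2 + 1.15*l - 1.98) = -11.74*l^4 - 1.3*l^3 - 0.16*l^2 + 2.96*l + 0.91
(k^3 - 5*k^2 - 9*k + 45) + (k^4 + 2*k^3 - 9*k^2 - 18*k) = k^4 + 3*k^3 - 14*k^2 - 27*k + 45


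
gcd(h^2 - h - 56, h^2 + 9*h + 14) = h + 7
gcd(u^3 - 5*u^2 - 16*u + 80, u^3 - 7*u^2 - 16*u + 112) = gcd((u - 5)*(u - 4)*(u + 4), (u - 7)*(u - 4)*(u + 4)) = u^2 - 16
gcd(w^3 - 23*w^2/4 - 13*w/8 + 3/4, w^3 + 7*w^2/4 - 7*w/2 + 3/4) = w - 1/4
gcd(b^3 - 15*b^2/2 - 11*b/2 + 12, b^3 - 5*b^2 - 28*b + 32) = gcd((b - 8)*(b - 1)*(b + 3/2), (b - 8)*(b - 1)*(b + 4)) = b^2 - 9*b + 8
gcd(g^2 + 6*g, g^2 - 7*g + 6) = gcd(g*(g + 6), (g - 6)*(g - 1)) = 1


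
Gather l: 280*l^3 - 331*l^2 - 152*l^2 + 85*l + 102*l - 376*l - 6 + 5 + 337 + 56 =280*l^3 - 483*l^2 - 189*l + 392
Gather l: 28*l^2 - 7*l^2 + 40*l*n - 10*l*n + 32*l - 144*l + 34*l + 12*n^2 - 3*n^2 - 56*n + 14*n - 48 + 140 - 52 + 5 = 21*l^2 + l*(30*n - 78) + 9*n^2 - 42*n + 45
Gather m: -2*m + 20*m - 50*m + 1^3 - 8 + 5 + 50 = 48 - 32*m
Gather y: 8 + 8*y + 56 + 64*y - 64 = 72*y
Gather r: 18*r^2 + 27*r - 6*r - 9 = 18*r^2 + 21*r - 9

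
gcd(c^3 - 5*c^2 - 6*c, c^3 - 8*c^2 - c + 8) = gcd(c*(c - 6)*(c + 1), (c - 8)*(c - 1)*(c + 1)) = c + 1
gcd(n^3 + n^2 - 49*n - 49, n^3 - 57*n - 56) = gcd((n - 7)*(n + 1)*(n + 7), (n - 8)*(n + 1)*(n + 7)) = n^2 + 8*n + 7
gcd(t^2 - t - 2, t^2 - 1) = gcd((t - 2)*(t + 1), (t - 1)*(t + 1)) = t + 1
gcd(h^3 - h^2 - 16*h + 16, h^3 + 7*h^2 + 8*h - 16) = h^2 + 3*h - 4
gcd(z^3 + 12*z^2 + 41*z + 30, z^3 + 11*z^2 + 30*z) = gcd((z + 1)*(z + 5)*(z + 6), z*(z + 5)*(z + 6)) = z^2 + 11*z + 30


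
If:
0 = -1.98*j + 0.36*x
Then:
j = 0.181818181818182*x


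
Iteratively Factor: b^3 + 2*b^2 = (b + 2)*(b^2) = b*(b + 2)*(b)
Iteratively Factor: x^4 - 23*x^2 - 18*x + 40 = (x + 2)*(x^3 - 2*x^2 - 19*x + 20) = (x - 5)*(x + 2)*(x^2 + 3*x - 4) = (x - 5)*(x + 2)*(x + 4)*(x - 1)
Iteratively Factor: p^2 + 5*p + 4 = (p + 1)*(p + 4)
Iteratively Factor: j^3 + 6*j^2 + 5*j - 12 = (j + 3)*(j^2 + 3*j - 4) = (j - 1)*(j + 3)*(j + 4)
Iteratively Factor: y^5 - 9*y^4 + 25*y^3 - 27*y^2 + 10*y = (y)*(y^4 - 9*y^3 + 25*y^2 - 27*y + 10) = y*(y - 1)*(y^3 - 8*y^2 + 17*y - 10) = y*(y - 1)^2*(y^2 - 7*y + 10) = y*(y - 5)*(y - 1)^2*(y - 2)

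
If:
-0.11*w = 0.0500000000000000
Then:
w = -0.45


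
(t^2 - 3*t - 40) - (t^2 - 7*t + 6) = 4*t - 46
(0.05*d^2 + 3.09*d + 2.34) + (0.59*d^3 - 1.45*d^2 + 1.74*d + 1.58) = 0.59*d^3 - 1.4*d^2 + 4.83*d + 3.92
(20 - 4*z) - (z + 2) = 18 - 5*z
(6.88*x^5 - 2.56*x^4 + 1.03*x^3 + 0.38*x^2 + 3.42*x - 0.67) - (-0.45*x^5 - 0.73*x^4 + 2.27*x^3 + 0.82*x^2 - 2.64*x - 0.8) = 7.33*x^5 - 1.83*x^4 - 1.24*x^3 - 0.44*x^2 + 6.06*x + 0.13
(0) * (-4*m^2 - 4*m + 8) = 0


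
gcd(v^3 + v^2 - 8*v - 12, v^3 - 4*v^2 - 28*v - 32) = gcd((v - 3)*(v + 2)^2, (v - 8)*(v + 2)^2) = v^2 + 4*v + 4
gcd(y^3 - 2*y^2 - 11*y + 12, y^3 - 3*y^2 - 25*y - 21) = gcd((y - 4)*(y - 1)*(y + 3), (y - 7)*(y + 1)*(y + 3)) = y + 3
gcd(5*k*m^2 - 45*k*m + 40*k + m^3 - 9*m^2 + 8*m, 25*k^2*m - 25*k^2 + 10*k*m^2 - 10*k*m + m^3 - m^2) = 5*k*m - 5*k + m^2 - m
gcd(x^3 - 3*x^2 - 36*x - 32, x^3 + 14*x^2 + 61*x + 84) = x + 4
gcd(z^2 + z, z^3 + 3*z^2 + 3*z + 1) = z + 1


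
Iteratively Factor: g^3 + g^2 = (g)*(g^2 + g) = g*(g + 1)*(g)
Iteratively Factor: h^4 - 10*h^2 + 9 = (h - 1)*(h^3 + h^2 - 9*h - 9) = (h - 1)*(h + 3)*(h^2 - 2*h - 3) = (h - 1)*(h + 1)*(h + 3)*(h - 3)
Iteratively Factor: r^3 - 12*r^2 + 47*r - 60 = (r - 5)*(r^2 - 7*r + 12) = (r - 5)*(r - 3)*(r - 4)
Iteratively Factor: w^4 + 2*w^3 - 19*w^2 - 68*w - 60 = (w - 5)*(w^3 + 7*w^2 + 16*w + 12) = (w - 5)*(w + 2)*(w^2 + 5*w + 6) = (w - 5)*(w + 2)*(w + 3)*(w + 2)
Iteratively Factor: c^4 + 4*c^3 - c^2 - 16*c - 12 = (c + 2)*(c^3 + 2*c^2 - 5*c - 6) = (c + 1)*(c + 2)*(c^2 + c - 6) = (c + 1)*(c + 2)*(c + 3)*(c - 2)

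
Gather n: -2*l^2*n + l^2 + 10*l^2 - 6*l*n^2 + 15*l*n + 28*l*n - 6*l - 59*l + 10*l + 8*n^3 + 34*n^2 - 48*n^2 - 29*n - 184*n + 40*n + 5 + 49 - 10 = 11*l^2 - 55*l + 8*n^3 + n^2*(-6*l - 14) + n*(-2*l^2 + 43*l - 173) + 44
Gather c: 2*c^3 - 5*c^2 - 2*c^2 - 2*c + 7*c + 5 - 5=2*c^3 - 7*c^2 + 5*c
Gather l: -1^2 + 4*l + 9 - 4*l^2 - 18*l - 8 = -4*l^2 - 14*l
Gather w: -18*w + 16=16 - 18*w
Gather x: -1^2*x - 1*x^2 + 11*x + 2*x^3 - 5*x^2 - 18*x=2*x^3 - 6*x^2 - 8*x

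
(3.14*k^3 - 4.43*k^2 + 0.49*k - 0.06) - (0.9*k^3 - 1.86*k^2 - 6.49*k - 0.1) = 2.24*k^3 - 2.57*k^2 + 6.98*k + 0.04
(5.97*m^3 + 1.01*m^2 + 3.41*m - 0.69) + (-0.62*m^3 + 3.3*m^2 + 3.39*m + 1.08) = 5.35*m^3 + 4.31*m^2 + 6.8*m + 0.39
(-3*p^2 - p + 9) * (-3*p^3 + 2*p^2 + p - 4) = 9*p^5 - 3*p^4 - 32*p^3 + 29*p^2 + 13*p - 36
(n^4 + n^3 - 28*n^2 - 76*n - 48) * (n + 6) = n^5 + 7*n^4 - 22*n^3 - 244*n^2 - 504*n - 288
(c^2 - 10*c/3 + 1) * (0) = 0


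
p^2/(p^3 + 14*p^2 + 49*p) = p/(p^2 + 14*p + 49)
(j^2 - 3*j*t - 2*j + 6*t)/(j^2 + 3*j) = (j^2 - 3*j*t - 2*j + 6*t)/(j*(j + 3))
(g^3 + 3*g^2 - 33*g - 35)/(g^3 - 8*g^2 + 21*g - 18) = (g^3 + 3*g^2 - 33*g - 35)/(g^3 - 8*g^2 + 21*g - 18)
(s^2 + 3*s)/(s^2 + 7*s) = (s + 3)/(s + 7)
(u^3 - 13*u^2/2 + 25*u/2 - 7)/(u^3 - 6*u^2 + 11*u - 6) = (u - 7/2)/(u - 3)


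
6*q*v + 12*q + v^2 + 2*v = (6*q + v)*(v + 2)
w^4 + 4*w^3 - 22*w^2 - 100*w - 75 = (w - 5)*(w + 1)*(w + 3)*(w + 5)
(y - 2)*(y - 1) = y^2 - 3*y + 2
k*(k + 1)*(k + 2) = k^3 + 3*k^2 + 2*k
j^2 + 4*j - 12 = (j - 2)*(j + 6)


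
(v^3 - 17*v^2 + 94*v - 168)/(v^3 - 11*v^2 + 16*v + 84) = (v - 4)/(v + 2)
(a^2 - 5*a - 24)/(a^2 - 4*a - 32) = (a + 3)/(a + 4)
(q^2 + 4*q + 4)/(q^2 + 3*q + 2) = (q + 2)/(q + 1)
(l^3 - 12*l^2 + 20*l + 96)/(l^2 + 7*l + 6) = (l^3 - 12*l^2 + 20*l + 96)/(l^2 + 7*l + 6)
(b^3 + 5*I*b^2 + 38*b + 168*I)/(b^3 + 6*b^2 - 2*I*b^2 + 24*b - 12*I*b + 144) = (b + 7*I)/(b + 6)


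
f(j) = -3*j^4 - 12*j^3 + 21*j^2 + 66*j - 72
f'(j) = -12*j^3 - 36*j^2 + 42*j + 66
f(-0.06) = -75.88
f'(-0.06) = 63.35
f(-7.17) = -2971.04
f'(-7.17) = 2337.36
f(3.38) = -463.93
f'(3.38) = -666.69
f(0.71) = -19.61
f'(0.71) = 73.38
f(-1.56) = -96.06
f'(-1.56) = -41.57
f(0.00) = -72.00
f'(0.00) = 66.00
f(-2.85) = -9.66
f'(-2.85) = -68.32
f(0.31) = -49.91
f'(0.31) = 75.20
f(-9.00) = -9900.00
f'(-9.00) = 5520.00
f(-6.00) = -1008.00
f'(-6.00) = 1110.00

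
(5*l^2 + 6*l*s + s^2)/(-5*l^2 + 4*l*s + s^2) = (l + s)/(-l + s)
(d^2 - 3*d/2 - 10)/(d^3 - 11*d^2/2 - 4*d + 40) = 1/(d - 4)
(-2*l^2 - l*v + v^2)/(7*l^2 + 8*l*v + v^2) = (-2*l + v)/(7*l + v)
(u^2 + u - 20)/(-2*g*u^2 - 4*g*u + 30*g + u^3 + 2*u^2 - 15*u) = (u - 4)/(-2*g*u + 6*g + u^2 - 3*u)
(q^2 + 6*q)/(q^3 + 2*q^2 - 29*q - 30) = q/(q^2 - 4*q - 5)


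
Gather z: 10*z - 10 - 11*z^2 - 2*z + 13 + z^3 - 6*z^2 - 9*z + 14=z^3 - 17*z^2 - z + 17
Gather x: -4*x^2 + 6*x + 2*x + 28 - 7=-4*x^2 + 8*x + 21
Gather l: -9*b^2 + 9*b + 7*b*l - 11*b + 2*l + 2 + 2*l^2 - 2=-9*b^2 - 2*b + 2*l^2 + l*(7*b + 2)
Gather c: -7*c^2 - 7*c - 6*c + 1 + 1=-7*c^2 - 13*c + 2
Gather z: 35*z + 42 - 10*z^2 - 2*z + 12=-10*z^2 + 33*z + 54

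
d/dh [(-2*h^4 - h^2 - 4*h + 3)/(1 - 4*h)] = 2*(12*h^4 - 4*h^3 + 2*h^2 - h + 4)/(16*h^2 - 8*h + 1)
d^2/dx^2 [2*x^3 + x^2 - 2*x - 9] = 12*x + 2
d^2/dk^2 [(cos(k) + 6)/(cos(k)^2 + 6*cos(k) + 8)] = (-9*(1 - cos(2*k))^2*cos(k)/4 - 9*(1 - cos(2*k))^2/2 + 349*cos(k) + 12*cos(2*k) - 33*cos(3*k)/2 + cos(5*k)/2 + 270)/((cos(k) + 2)^3*(cos(k) + 4)^3)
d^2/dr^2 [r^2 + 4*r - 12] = 2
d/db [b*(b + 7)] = 2*b + 7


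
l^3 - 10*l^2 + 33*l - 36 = (l - 4)*(l - 3)^2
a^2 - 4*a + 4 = (a - 2)^2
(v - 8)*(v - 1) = v^2 - 9*v + 8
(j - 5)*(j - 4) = j^2 - 9*j + 20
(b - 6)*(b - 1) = b^2 - 7*b + 6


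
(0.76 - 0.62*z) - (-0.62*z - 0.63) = 1.39000000000000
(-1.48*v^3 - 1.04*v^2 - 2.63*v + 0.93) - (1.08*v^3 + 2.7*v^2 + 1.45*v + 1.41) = -2.56*v^3 - 3.74*v^2 - 4.08*v - 0.48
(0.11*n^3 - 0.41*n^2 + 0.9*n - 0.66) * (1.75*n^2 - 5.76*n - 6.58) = 0.1925*n^5 - 1.3511*n^4 + 3.2128*n^3 - 3.6412*n^2 - 2.1204*n + 4.3428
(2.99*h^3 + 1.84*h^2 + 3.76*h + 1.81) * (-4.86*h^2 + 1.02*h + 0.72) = -14.5314*h^5 - 5.8926*h^4 - 14.244*h^3 - 3.6366*h^2 + 4.5534*h + 1.3032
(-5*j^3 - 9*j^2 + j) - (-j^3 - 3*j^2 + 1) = -4*j^3 - 6*j^2 + j - 1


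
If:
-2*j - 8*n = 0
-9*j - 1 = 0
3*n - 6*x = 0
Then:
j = -1/9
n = 1/36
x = 1/72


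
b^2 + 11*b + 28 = (b + 4)*(b + 7)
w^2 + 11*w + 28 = (w + 4)*(w + 7)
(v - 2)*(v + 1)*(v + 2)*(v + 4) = v^4 + 5*v^3 - 20*v - 16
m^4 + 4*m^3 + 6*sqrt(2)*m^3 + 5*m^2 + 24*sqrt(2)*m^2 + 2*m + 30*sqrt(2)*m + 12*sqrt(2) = (m + 1)^2*(m + 2)*(m + 6*sqrt(2))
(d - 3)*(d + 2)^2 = d^3 + d^2 - 8*d - 12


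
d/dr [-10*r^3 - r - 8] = -30*r^2 - 1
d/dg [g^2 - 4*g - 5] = 2*g - 4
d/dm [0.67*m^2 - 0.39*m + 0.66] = 1.34*m - 0.39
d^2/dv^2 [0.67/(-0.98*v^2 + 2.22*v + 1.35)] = (-1.286936*v^2 + 2.915304*v + 0.67*(1.96*v - 2.22)*(3.92*v - 4.44) + 1.77282)/(-0.98*v^2 + 2.22*v + 1.35)^3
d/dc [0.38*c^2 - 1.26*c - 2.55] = 0.76*c - 1.26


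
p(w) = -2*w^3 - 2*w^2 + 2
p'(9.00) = -522.00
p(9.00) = -1618.00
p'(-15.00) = -1290.00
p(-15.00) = 6302.00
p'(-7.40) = -298.96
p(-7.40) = 702.93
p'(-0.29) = 0.66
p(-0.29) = 1.88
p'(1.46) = -18.63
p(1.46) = -8.49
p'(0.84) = -7.59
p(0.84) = -0.60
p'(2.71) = -54.90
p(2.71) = -52.49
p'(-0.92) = -1.40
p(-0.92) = 1.86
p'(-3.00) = -42.00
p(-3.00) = 38.00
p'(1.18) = -13.07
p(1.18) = -4.07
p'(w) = -6*w^2 - 4*w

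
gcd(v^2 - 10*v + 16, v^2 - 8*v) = v - 8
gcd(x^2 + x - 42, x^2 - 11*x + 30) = x - 6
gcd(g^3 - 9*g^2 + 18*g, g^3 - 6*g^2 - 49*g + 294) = g - 6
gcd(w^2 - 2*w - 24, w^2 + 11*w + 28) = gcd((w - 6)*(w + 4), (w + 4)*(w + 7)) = w + 4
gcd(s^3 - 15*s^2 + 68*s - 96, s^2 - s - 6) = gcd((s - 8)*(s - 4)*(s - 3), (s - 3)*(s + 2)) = s - 3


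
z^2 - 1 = (z - 1)*(z + 1)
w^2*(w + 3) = w^3 + 3*w^2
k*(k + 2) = k^2 + 2*k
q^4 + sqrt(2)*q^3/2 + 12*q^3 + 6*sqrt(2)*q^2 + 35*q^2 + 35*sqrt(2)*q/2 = q*(q + 5)*(q + 7)*(q + sqrt(2)/2)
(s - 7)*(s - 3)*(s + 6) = s^3 - 4*s^2 - 39*s + 126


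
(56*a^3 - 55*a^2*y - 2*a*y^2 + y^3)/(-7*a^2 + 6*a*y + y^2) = -8*a + y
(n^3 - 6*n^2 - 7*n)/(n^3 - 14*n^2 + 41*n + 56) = n/(n - 8)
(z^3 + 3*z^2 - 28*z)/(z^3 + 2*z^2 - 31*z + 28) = z/(z - 1)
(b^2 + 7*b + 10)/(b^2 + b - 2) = (b + 5)/(b - 1)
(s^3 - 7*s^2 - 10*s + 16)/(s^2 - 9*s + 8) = s + 2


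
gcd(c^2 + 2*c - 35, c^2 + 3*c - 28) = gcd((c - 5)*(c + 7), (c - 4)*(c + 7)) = c + 7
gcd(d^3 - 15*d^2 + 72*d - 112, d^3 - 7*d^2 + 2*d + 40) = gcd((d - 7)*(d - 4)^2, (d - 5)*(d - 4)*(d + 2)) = d - 4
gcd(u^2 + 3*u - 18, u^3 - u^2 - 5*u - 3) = u - 3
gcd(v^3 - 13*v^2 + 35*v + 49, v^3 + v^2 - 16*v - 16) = v + 1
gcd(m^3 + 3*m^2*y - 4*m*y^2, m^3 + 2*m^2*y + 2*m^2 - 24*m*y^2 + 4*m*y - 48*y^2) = 1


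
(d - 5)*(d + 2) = d^2 - 3*d - 10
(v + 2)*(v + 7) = v^2 + 9*v + 14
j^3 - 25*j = j*(j - 5)*(j + 5)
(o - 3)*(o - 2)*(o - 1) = o^3 - 6*o^2 + 11*o - 6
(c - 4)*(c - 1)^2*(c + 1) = c^4 - 5*c^3 + 3*c^2 + 5*c - 4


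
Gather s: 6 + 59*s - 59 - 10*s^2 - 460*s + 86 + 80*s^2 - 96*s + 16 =70*s^2 - 497*s + 49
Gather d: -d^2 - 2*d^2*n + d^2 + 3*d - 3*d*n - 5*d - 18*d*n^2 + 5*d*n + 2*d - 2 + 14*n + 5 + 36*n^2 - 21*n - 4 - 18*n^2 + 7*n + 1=-2*d^2*n + d*(-18*n^2 + 2*n) + 18*n^2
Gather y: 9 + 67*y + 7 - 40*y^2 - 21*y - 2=-40*y^2 + 46*y + 14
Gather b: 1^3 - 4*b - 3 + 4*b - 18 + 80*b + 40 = 80*b + 20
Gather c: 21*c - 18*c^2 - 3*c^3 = -3*c^3 - 18*c^2 + 21*c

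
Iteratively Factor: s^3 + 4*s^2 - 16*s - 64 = (s - 4)*(s^2 + 8*s + 16) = (s - 4)*(s + 4)*(s + 4)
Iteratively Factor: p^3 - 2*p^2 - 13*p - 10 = (p + 1)*(p^2 - 3*p - 10) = (p - 5)*(p + 1)*(p + 2)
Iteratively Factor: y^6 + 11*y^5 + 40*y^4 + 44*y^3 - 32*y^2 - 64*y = (y - 1)*(y^5 + 12*y^4 + 52*y^3 + 96*y^2 + 64*y) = (y - 1)*(y + 2)*(y^4 + 10*y^3 + 32*y^2 + 32*y) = (y - 1)*(y + 2)*(y + 4)*(y^3 + 6*y^2 + 8*y) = (y - 1)*(y + 2)*(y + 4)^2*(y^2 + 2*y) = y*(y - 1)*(y + 2)*(y + 4)^2*(y + 2)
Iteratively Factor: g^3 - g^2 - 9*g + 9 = (g - 1)*(g^2 - 9) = (g - 1)*(g + 3)*(g - 3)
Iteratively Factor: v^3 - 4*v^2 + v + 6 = (v - 2)*(v^2 - 2*v - 3) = (v - 3)*(v - 2)*(v + 1)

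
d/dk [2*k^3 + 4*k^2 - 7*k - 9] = 6*k^2 + 8*k - 7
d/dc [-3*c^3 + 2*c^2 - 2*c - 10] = -9*c^2 + 4*c - 2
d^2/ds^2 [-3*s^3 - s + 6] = -18*s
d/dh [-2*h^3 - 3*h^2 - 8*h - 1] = -6*h^2 - 6*h - 8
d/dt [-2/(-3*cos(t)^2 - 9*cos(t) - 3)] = 2*(2*cos(t) + 3)*sin(t)/(3*(cos(t)^2 + 3*cos(t) + 1)^2)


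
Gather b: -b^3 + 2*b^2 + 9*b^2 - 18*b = -b^3 + 11*b^2 - 18*b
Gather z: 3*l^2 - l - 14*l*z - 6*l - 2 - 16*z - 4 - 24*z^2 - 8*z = 3*l^2 - 7*l - 24*z^2 + z*(-14*l - 24) - 6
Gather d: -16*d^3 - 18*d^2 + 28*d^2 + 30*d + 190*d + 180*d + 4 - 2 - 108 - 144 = -16*d^3 + 10*d^2 + 400*d - 250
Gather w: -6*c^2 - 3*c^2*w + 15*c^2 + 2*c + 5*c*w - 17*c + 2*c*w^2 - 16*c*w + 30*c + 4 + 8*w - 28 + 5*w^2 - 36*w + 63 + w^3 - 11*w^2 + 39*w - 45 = 9*c^2 + 15*c + w^3 + w^2*(2*c - 6) + w*(-3*c^2 - 11*c + 11) - 6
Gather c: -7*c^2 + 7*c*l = -7*c^2 + 7*c*l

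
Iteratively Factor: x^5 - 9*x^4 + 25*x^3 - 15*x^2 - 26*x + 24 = (x - 3)*(x^4 - 6*x^3 + 7*x^2 + 6*x - 8) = (x - 3)*(x - 1)*(x^3 - 5*x^2 + 2*x + 8) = (x - 3)*(x - 2)*(x - 1)*(x^2 - 3*x - 4) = (x - 4)*(x - 3)*(x - 2)*(x - 1)*(x + 1)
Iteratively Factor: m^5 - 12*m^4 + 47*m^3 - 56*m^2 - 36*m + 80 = (m - 2)*(m^4 - 10*m^3 + 27*m^2 - 2*m - 40) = (m - 2)^2*(m^3 - 8*m^2 + 11*m + 20) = (m - 2)^2*(m + 1)*(m^2 - 9*m + 20) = (m - 4)*(m - 2)^2*(m + 1)*(m - 5)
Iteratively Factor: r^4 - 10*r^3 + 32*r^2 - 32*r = (r - 4)*(r^3 - 6*r^2 + 8*r) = r*(r - 4)*(r^2 - 6*r + 8) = r*(r - 4)^2*(r - 2)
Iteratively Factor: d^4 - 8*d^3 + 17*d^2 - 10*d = (d)*(d^3 - 8*d^2 + 17*d - 10) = d*(d - 5)*(d^2 - 3*d + 2) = d*(d - 5)*(d - 1)*(d - 2)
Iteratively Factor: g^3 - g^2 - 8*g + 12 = (g - 2)*(g^2 + g - 6) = (g - 2)*(g + 3)*(g - 2)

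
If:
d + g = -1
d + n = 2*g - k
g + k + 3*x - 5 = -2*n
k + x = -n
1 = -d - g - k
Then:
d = 2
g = -3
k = 0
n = -8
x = 8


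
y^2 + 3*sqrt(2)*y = y*(y + 3*sqrt(2))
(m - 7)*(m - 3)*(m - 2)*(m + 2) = m^4 - 10*m^3 + 17*m^2 + 40*m - 84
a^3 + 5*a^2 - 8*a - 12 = (a - 2)*(a + 1)*(a + 6)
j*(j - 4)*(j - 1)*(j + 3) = j^4 - 2*j^3 - 11*j^2 + 12*j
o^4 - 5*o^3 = o^3*(o - 5)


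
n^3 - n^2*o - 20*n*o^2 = n*(n - 5*o)*(n + 4*o)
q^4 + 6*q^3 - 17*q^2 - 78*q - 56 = (q - 4)*(q + 1)*(q + 2)*(q + 7)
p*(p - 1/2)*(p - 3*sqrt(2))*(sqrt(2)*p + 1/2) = sqrt(2)*p^4 - 11*p^3/2 - sqrt(2)*p^3/2 - 3*sqrt(2)*p^2/2 + 11*p^2/4 + 3*sqrt(2)*p/4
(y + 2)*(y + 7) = y^2 + 9*y + 14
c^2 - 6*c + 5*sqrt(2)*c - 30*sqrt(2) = (c - 6)*(c + 5*sqrt(2))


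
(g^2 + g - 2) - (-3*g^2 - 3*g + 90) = 4*g^2 + 4*g - 92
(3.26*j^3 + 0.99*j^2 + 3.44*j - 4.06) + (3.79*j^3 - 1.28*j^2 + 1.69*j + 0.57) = 7.05*j^3 - 0.29*j^2 + 5.13*j - 3.49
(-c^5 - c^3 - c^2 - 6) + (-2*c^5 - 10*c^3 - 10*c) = -3*c^5 - 11*c^3 - c^2 - 10*c - 6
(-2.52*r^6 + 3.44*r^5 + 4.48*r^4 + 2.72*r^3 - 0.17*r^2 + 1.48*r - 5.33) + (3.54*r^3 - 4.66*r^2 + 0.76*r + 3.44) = -2.52*r^6 + 3.44*r^5 + 4.48*r^4 + 6.26*r^3 - 4.83*r^2 + 2.24*r - 1.89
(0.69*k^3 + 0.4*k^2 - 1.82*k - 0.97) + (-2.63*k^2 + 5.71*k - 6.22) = 0.69*k^3 - 2.23*k^2 + 3.89*k - 7.19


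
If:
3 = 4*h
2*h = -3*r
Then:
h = 3/4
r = -1/2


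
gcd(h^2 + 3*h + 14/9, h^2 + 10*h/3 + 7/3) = h + 7/3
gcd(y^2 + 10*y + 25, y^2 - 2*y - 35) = y + 5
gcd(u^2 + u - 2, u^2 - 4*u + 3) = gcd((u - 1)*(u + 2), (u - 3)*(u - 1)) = u - 1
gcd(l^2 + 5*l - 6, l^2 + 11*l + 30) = l + 6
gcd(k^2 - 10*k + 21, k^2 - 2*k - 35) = k - 7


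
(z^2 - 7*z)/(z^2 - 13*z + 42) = z/(z - 6)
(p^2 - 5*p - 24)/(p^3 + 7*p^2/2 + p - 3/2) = 2*(p - 8)/(2*p^2 + p - 1)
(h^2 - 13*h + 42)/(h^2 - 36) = (h - 7)/(h + 6)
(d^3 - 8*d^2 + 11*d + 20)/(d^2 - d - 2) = (d^2 - 9*d + 20)/(d - 2)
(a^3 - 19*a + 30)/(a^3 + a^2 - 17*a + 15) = (a - 2)/(a - 1)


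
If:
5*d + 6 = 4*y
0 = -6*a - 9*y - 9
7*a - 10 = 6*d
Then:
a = -10/51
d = -290/153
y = -133/153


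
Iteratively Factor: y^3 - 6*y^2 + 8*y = (y)*(y^2 - 6*y + 8) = y*(y - 2)*(y - 4)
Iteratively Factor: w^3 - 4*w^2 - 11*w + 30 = (w - 5)*(w^2 + w - 6) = (w - 5)*(w - 2)*(w + 3)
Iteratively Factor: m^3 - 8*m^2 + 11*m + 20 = (m + 1)*(m^2 - 9*m + 20) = (m - 4)*(m + 1)*(m - 5)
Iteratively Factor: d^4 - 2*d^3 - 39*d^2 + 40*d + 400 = (d + 4)*(d^3 - 6*d^2 - 15*d + 100) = (d + 4)^2*(d^2 - 10*d + 25) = (d - 5)*(d + 4)^2*(d - 5)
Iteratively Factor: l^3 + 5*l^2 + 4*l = (l + 4)*(l^2 + l) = l*(l + 4)*(l + 1)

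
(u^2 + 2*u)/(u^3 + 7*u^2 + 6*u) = (u + 2)/(u^2 + 7*u + 6)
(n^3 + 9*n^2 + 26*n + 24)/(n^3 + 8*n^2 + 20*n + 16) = (n + 3)/(n + 2)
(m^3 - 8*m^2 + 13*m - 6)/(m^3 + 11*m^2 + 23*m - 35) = (m^2 - 7*m + 6)/(m^2 + 12*m + 35)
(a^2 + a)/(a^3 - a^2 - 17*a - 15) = a/(a^2 - 2*a - 15)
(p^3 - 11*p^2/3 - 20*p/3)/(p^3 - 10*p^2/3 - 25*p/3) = (3*p + 4)/(3*p + 5)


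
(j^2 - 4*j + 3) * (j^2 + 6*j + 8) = j^4 + 2*j^3 - 13*j^2 - 14*j + 24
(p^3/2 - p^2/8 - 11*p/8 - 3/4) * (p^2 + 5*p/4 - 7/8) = p^5/2 + p^4/2 - 63*p^3/32 - 151*p^2/64 + 17*p/64 + 21/32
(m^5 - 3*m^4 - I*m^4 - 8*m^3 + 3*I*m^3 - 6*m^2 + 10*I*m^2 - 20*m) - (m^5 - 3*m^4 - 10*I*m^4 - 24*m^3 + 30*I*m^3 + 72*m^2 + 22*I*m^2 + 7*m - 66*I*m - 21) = 9*I*m^4 + 16*m^3 - 27*I*m^3 - 78*m^2 - 12*I*m^2 - 27*m + 66*I*m + 21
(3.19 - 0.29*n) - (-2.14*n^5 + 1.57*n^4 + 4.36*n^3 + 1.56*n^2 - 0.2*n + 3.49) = 2.14*n^5 - 1.57*n^4 - 4.36*n^3 - 1.56*n^2 - 0.09*n - 0.3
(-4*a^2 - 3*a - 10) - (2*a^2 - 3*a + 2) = -6*a^2 - 12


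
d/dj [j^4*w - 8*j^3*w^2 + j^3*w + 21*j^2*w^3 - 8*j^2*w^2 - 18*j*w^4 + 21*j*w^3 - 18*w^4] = w*(4*j^3 - 24*j^2*w + 3*j^2 + 42*j*w^2 - 16*j*w - 18*w^3 + 21*w^2)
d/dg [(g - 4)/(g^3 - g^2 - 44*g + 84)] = (g^3 - g^2 - 44*g + (g - 4)*(-3*g^2 + 2*g + 44) + 84)/(g^3 - g^2 - 44*g + 84)^2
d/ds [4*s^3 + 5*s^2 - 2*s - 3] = 12*s^2 + 10*s - 2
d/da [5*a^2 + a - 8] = 10*a + 1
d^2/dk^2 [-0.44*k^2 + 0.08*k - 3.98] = -0.880000000000000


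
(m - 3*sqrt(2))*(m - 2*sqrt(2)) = m^2 - 5*sqrt(2)*m + 12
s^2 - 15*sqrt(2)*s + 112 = (s - 8*sqrt(2))*(s - 7*sqrt(2))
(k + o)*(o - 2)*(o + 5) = k*o^2 + 3*k*o - 10*k + o^3 + 3*o^2 - 10*o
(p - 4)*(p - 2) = p^2 - 6*p + 8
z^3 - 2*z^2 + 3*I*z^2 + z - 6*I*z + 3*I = (z - 1)^2*(z + 3*I)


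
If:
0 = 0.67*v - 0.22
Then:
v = 0.33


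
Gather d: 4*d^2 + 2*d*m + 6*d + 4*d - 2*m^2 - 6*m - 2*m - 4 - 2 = 4*d^2 + d*(2*m + 10) - 2*m^2 - 8*m - 6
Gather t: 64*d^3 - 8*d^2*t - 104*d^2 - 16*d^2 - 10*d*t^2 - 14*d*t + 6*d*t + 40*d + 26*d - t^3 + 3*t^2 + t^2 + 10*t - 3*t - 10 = 64*d^3 - 120*d^2 + 66*d - t^3 + t^2*(4 - 10*d) + t*(-8*d^2 - 8*d + 7) - 10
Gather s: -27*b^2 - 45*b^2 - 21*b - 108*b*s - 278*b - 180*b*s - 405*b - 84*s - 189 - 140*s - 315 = -72*b^2 - 704*b + s*(-288*b - 224) - 504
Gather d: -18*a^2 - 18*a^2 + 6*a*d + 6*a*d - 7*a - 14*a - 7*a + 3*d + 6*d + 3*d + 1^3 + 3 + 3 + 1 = -36*a^2 - 28*a + d*(12*a + 12) + 8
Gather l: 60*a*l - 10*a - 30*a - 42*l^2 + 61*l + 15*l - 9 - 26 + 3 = -40*a - 42*l^2 + l*(60*a + 76) - 32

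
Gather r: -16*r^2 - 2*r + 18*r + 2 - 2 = -16*r^2 + 16*r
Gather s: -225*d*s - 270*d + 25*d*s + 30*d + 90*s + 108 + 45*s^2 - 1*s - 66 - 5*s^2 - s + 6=-240*d + 40*s^2 + s*(88 - 200*d) + 48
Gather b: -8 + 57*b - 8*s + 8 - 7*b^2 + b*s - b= -7*b^2 + b*(s + 56) - 8*s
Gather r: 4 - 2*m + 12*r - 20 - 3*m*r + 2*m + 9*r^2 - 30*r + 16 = 9*r^2 + r*(-3*m - 18)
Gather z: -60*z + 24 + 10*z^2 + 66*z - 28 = 10*z^2 + 6*z - 4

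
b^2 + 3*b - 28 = (b - 4)*(b + 7)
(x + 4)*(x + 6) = x^2 + 10*x + 24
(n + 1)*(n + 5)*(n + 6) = n^3 + 12*n^2 + 41*n + 30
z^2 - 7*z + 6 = (z - 6)*(z - 1)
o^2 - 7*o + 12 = (o - 4)*(o - 3)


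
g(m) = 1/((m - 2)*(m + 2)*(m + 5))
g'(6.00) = 0.00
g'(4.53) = -0.00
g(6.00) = 0.00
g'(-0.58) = 0.03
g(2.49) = 0.06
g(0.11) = -0.05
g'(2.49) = -0.15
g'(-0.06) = 0.01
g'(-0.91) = 0.06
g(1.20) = -0.06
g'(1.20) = -0.05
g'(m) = -1/((m - 2)*(m + 2)*(m + 5)^2) - 1/((m - 2)*(m + 2)^2*(m + 5)) - 1/((m - 2)^2*(m + 2)*(m + 5)) = (-(m - 2)*(m + 2) - (m - 2)*(m + 5) - (m + 2)*(m + 5))/((m - 2)^2*(m + 2)^2*(m + 5)^2)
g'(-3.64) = 0.00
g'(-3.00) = 0.07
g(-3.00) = 0.10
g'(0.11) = 0.01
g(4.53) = 0.01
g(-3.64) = 0.08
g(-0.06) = -0.05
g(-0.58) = -0.06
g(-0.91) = -0.08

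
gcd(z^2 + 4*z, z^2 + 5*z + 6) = 1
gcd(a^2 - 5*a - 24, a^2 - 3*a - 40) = a - 8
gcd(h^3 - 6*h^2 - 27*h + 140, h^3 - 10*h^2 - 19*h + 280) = h^2 - 2*h - 35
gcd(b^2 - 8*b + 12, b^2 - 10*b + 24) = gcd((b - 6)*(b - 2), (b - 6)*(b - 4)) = b - 6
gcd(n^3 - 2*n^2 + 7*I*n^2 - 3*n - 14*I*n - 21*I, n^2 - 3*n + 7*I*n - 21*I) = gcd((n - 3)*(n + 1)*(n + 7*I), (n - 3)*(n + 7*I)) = n^2 + n*(-3 + 7*I) - 21*I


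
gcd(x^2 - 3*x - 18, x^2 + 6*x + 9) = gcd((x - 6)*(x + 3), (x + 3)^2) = x + 3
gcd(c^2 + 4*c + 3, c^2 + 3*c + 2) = c + 1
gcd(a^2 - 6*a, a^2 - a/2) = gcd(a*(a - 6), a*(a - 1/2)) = a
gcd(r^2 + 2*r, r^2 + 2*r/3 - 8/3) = r + 2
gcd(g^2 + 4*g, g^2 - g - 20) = g + 4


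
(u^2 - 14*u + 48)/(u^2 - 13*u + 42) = (u - 8)/(u - 7)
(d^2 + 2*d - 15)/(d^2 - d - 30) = (d - 3)/(d - 6)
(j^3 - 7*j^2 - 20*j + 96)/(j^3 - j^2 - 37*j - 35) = (-j^3 + 7*j^2 + 20*j - 96)/(-j^3 + j^2 + 37*j + 35)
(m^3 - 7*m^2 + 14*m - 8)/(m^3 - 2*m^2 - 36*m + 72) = (m^2 - 5*m + 4)/(m^2 - 36)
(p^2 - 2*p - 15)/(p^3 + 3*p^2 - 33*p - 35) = (p + 3)/(p^2 + 8*p + 7)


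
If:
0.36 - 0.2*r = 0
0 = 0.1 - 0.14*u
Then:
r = 1.80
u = 0.71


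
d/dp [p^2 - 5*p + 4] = 2*p - 5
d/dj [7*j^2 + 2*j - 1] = 14*j + 2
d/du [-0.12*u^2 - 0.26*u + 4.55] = -0.24*u - 0.26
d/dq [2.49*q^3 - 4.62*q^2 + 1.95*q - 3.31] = 7.47*q^2 - 9.24*q + 1.95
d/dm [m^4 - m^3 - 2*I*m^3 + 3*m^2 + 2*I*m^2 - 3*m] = 4*m^3 + m^2*(-3 - 6*I) + m*(6 + 4*I) - 3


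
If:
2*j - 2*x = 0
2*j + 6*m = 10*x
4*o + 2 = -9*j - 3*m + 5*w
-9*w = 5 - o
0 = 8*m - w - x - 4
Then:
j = 153/469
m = 204/469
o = -1228/469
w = -397/469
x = 153/469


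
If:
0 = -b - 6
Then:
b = -6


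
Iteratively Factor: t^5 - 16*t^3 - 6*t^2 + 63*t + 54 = (t - 3)*(t^4 + 3*t^3 - 7*t^2 - 27*t - 18) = (t - 3)*(t + 2)*(t^3 + t^2 - 9*t - 9) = (t - 3)*(t + 2)*(t + 3)*(t^2 - 2*t - 3) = (t - 3)*(t + 1)*(t + 2)*(t + 3)*(t - 3)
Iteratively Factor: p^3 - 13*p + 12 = (p + 4)*(p^2 - 4*p + 3) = (p - 1)*(p + 4)*(p - 3)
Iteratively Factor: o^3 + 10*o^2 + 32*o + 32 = (o + 4)*(o^2 + 6*o + 8) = (o + 4)^2*(o + 2)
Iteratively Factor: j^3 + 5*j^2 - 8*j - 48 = (j + 4)*(j^2 + j - 12) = (j + 4)^2*(j - 3)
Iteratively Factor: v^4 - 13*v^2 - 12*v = (v - 4)*(v^3 + 4*v^2 + 3*v) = (v - 4)*(v + 3)*(v^2 + v) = (v - 4)*(v + 1)*(v + 3)*(v)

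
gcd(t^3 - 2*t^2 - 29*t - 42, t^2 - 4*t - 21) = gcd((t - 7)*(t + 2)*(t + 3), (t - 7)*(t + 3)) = t^2 - 4*t - 21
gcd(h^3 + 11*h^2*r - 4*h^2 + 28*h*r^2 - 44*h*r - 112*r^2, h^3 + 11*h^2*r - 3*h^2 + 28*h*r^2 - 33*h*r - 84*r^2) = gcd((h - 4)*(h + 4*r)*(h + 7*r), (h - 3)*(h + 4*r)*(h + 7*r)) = h^2 + 11*h*r + 28*r^2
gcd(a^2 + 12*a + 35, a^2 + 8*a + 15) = a + 5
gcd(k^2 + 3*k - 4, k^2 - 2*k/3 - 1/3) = k - 1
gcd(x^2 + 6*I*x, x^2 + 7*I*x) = x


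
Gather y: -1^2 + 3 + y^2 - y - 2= y^2 - y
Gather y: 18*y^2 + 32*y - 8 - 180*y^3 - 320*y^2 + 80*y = -180*y^3 - 302*y^2 + 112*y - 8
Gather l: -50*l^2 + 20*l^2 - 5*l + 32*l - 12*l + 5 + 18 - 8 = -30*l^2 + 15*l + 15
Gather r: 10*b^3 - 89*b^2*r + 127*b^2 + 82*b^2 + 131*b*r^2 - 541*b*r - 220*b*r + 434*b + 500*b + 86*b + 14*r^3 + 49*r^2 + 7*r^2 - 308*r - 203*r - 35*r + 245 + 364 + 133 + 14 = 10*b^3 + 209*b^2 + 1020*b + 14*r^3 + r^2*(131*b + 56) + r*(-89*b^2 - 761*b - 546) + 756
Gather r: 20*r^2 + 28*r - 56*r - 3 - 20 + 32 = 20*r^2 - 28*r + 9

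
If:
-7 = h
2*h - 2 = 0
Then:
No Solution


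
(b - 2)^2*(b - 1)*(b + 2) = b^4 - 3*b^3 - 2*b^2 + 12*b - 8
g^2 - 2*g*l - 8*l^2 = (g - 4*l)*(g + 2*l)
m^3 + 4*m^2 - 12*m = m*(m - 2)*(m + 6)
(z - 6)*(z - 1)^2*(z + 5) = z^4 - 3*z^3 - 27*z^2 + 59*z - 30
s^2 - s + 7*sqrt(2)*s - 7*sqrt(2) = (s - 1)*(s + 7*sqrt(2))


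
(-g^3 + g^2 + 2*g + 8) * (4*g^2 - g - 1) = -4*g^5 + 5*g^4 + 8*g^3 + 29*g^2 - 10*g - 8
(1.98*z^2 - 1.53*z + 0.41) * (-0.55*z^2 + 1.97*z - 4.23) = -1.089*z^4 + 4.7421*z^3 - 11.615*z^2 + 7.2796*z - 1.7343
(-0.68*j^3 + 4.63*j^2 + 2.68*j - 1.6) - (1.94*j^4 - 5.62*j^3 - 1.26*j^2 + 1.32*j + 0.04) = -1.94*j^4 + 4.94*j^3 + 5.89*j^2 + 1.36*j - 1.64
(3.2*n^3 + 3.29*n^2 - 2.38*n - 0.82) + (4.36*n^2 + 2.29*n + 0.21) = 3.2*n^3 + 7.65*n^2 - 0.0899999999999999*n - 0.61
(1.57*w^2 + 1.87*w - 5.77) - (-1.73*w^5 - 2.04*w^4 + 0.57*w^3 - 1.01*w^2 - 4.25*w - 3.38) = 1.73*w^5 + 2.04*w^4 - 0.57*w^3 + 2.58*w^2 + 6.12*w - 2.39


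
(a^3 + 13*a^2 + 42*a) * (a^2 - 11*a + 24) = a^5 + 2*a^4 - 77*a^3 - 150*a^2 + 1008*a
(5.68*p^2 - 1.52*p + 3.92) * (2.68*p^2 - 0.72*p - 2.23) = 15.2224*p^4 - 8.1632*p^3 - 1.0664*p^2 + 0.5672*p - 8.7416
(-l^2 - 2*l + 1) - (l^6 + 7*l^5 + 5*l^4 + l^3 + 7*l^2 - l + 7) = -l^6 - 7*l^5 - 5*l^4 - l^3 - 8*l^2 - l - 6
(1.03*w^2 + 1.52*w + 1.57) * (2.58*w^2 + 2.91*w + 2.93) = 2.6574*w^4 + 6.9189*w^3 + 11.4917*w^2 + 9.0223*w + 4.6001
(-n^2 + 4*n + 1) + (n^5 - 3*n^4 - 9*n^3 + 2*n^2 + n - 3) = n^5 - 3*n^4 - 9*n^3 + n^2 + 5*n - 2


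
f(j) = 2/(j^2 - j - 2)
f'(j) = 2*(1 - 2*j)/(j^2 - j - 2)^2 = 2*(1 - 2*j)/(-j^2 + j + 2)^2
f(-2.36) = 0.34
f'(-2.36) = 0.33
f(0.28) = -0.91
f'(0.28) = 0.18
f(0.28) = -0.91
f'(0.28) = 0.18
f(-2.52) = 0.29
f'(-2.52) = 0.26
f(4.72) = 0.13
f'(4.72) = -0.07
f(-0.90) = -6.90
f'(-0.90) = 66.59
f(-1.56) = 1.00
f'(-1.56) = 2.07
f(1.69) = -2.40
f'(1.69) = -6.85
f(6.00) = 0.07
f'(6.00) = -0.03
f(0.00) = -1.00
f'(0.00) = 0.50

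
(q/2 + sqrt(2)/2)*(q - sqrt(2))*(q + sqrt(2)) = q^3/2 + sqrt(2)*q^2/2 - q - sqrt(2)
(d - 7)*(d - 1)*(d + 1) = d^3 - 7*d^2 - d + 7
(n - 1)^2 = n^2 - 2*n + 1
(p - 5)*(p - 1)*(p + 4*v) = p^3 + 4*p^2*v - 6*p^2 - 24*p*v + 5*p + 20*v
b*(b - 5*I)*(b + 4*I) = b^3 - I*b^2 + 20*b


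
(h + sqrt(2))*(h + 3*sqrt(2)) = h^2 + 4*sqrt(2)*h + 6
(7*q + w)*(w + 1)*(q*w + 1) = 7*q^2*w^2 + 7*q^2*w + q*w^3 + q*w^2 + 7*q*w + 7*q + w^2 + w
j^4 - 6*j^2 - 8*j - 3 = (j - 3)*(j + 1)^3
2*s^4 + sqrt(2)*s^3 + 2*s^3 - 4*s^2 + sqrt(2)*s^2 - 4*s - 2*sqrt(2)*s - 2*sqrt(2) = (s - sqrt(2))*(s + sqrt(2))*(sqrt(2)*s + 1)*(sqrt(2)*s + sqrt(2))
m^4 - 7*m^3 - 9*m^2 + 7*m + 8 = (m - 8)*(m - 1)*(m + 1)^2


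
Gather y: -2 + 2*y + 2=2*y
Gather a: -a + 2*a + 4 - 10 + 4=a - 2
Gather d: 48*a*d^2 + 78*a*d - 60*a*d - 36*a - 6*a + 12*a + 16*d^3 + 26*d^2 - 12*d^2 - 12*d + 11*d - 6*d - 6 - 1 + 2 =-30*a + 16*d^3 + d^2*(48*a + 14) + d*(18*a - 7) - 5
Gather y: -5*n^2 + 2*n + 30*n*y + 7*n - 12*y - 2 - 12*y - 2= -5*n^2 + 9*n + y*(30*n - 24) - 4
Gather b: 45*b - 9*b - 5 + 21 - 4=36*b + 12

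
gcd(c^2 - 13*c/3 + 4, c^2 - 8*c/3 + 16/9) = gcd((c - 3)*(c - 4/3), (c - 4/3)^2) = c - 4/3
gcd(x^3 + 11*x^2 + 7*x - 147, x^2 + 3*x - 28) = x + 7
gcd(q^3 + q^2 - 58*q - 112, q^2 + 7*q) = q + 7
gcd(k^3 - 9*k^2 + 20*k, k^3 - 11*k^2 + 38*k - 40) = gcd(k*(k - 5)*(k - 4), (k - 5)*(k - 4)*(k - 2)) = k^2 - 9*k + 20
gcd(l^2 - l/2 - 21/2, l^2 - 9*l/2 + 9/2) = 1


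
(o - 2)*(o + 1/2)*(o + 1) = o^3 - o^2/2 - 5*o/2 - 1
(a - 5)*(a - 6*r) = a^2 - 6*a*r - 5*a + 30*r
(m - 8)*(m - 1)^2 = m^3 - 10*m^2 + 17*m - 8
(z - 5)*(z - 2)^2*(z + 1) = z^4 - 8*z^3 + 15*z^2 + 4*z - 20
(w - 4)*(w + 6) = w^2 + 2*w - 24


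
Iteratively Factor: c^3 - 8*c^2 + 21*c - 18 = (c - 2)*(c^2 - 6*c + 9) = (c - 3)*(c - 2)*(c - 3)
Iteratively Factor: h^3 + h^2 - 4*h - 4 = (h + 2)*(h^2 - h - 2) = (h - 2)*(h + 2)*(h + 1)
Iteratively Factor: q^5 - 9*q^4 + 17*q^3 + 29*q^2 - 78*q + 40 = (q + 2)*(q^4 - 11*q^3 + 39*q^2 - 49*q + 20) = (q - 1)*(q + 2)*(q^3 - 10*q^2 + 29*q - 20) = (q - 4)*(q - 1)*(q + 2)*(q^2 - 6*q + 5) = (q - 4)*(q - 1)^2*(q + 2)*(q - 5)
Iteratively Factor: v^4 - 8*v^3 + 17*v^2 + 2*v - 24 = (v - 3)*(v^3 - 5*v^2 + 2*v + 8) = (v - 3)*(v - 2)*(v^2 - 3*v - 4) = (v - 3)*(v - 2)*(v + 1)*(v - 4)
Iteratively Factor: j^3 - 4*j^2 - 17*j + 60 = (j - 5)*(j^2 + j - 12) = (j - 5)*(j + 4)*(j - 3)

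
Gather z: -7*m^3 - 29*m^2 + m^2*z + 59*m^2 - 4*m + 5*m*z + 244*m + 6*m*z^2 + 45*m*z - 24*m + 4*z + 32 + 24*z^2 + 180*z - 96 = -7*m^3 + 30*m^2 + 216*m + z^2*(6*m + 24) + z*(m^2 + 50*m + 184) - 64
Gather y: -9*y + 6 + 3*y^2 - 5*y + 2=3*y^2 - 14*y + 8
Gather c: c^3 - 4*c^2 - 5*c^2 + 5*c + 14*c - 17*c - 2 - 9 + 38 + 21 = c^3 - 9*c^2 + 2*c + 48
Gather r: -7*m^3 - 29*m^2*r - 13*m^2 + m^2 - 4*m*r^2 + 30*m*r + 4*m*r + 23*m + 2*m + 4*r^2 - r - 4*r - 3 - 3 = -7*m^3 - 12*m^2 + 25*m + r^2*(4 - 4*m) + r*(-29*m^2 + 34*m - 5) - 6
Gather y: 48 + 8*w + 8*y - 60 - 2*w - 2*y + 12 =6*w + 6*y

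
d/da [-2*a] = -2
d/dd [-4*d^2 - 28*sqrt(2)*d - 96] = -8*d - 28*sqrt(2)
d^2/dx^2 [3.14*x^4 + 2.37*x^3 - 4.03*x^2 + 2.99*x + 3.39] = 37.68*x^2 + 14.22*x - 8.06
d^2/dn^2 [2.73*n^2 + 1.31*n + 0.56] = 5.46000000000000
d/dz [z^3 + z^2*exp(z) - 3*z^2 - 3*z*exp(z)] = z^2*exp(z) + 3*z^2 - z*exp(z) - 6*z - 3*exp(z)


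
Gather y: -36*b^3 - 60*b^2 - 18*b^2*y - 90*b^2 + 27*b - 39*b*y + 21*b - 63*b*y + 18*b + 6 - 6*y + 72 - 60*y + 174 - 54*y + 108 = -36*b^3 - 150*b^2 + 66*b + y*(-18*b^2 - 102*b - 120) + 360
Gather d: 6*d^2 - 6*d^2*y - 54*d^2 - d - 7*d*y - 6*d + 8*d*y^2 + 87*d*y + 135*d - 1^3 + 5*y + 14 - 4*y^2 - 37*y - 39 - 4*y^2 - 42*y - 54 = d^2*(-6*y - 48) + d*(8*y^2 + 80*y + 128) - 8*y^2 - 74*y - 80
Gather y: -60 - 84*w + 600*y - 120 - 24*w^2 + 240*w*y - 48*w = -24*w^2 - 132*w + y*(240*w + 600) - 180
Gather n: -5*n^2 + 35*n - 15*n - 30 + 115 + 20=-5*n^2 + 20*n + 105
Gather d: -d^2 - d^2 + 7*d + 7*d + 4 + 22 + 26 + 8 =-2*d^2 + 14*d + 60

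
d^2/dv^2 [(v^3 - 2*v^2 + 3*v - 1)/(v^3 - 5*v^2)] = 2*(3*v^4 + 9*v^3 - 51*v^2 + 115*v - 75)/(v^4*(v^3 - 15*v^2 + 75*v - 125))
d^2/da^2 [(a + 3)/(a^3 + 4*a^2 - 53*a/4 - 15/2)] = 8*((a + 3)*(12*a^2 + 32*a - 53)^2 + (-12*a^2 - 32*a - 4*(a + 3)*(3*a + 4) + 53)*(4*a^3 + 16*a^2 - 53*a - 30))/(4*a^3 + 16*a^2 - 53*a - 30)^3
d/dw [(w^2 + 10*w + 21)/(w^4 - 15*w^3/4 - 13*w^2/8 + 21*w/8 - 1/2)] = 8*(-16*w^5 - 210*w^4 - 72*w^3 + 2041*w^2 + 538*w - 481)/(64*w^8 - 480*w^7 + 692*w^6 + 1116*w^5 - 1155*w^4 - 306*w^3 + 545*w^2 - 168*w + 16)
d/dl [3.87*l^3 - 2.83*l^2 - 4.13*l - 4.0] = 11.61*l^2 - 5.66*l - 4.13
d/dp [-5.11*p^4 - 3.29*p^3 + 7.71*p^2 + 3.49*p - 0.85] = -20.44*p^3 - 9.87*p^2 + 15.42*p + 3.49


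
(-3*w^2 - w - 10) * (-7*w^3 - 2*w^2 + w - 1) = 21*w^5 + 13*w^4 + 69*w^3 + 22*w^2 - 9*w + 10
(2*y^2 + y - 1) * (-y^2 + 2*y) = -2*y^4 + 3*y^3 + 3*y^2 - 2*y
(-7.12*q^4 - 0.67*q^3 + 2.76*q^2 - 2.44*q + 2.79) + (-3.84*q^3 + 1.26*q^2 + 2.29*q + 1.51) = -7.12*q^4 - 4.51*q^3 + 4.02*q^2 - 0.15*q + 4.3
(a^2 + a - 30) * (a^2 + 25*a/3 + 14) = a^4 + 28*a^3/3 - 23*a^2/3 - 236*a - 420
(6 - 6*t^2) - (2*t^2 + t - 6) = -8*t^2 - t + 12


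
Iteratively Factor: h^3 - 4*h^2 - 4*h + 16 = (h - 4)*(h^2 - 4) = (h - 4)*(h + 2)*(h - 2)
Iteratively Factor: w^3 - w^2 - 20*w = (w - 5)*(w^2 + 4*w) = w*(w - 5)*(w + 4)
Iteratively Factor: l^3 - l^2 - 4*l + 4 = (l + 2)*(l^2 - 3*l + 2) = (l - 2)*(l + 2)*(l - 1)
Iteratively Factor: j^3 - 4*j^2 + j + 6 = (j - 2)*(j^2 - 2*j - 3) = (j - 2)*(j + 1)*(j - 3)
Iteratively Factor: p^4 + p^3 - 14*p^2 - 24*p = (p + 3)*(p^3 - 2*p^2 - 8*p) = (p - 4)*(p + 3)*(p^2 + 2*p) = p*(p - 4)*(p + 3)*(p + 2)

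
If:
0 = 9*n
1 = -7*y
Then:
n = 0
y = -1/7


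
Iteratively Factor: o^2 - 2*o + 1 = (o - 1)*(o - 1)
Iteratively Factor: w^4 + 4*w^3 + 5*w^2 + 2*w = (w + 1)*(w^3 + 3*w^2 + 2*w) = w*(w + 1)*(w^2 + 3*w + 2) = w*(w + 1)*(w + 2)*(w + 1)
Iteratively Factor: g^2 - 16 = (g + 4)*(g - 4)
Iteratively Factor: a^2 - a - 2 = (a + 1)*(a - 2)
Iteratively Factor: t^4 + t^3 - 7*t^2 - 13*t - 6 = (t - 3)*(t^3 + 4*t^2 + 5*t + 2) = (t - 3)*(t + 1)*(t^2 + 3*t + 2) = (t - 3)*(t + 1)^2*(t + 2)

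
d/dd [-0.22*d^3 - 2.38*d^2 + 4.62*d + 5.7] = -0.66*d^2 - 4.76*d + 4.62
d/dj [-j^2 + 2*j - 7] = 2 - 2*j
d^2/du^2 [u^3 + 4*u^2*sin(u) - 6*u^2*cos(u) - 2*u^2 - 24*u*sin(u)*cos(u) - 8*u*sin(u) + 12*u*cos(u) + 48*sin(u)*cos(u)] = -4*u^2*sin(u) + 6*u^2*cos(u) + 32*u*sin(u) + 48*u*sin(2*u) + 4*u*cos(u) + 6*u - 16*sin(u) - 96*sin(2*u) - 28*cos(u) - 48*cos(2*u) - 4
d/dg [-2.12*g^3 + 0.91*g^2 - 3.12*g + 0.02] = -6.36*g^2 + 1.82*g - 3.12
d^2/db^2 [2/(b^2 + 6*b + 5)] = 4*(-b^2 - 6*b + 4*(b + 3)^2 - 5)/(b^2 + 6*b + 5)^3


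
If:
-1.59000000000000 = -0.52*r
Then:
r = 3.06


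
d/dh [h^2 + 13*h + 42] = 2*h + 13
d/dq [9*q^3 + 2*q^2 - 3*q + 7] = 27*q^2 + 4*q - 3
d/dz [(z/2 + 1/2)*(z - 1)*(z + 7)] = 3*z^2/2 + 7*z - 1/2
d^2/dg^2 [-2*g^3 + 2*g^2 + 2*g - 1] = 4 - 12*g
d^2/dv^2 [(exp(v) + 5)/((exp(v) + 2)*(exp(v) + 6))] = (exp(4*v) + 12*exp(3*v) + 48*exp(2*v) - 16*exp(v) - 336)*exp(v)/(exp(6*v) + 24*exp(5*v) + 228*exp(4*v) + 1088*exp(3*v) + 2736*exp(2*v) + 3456*exp(v) + 1728)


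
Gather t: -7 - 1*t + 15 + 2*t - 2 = t + 6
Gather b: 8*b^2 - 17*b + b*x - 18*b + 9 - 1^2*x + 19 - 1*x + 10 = 8*b^2 + b*(x - 35) - 2*x + 38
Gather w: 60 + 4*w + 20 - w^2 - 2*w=-w^2 + 2*w + 80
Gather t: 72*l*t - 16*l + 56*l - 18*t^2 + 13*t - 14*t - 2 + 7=40*l - 18*t^2 + t*(72*l - 1) + 5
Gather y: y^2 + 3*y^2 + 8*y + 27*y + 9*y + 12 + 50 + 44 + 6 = 4*y^2 + 44*y + 112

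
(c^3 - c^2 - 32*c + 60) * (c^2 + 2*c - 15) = c^5 + c^4 - 49*c^3 + 11*c^2 + 600*c - 900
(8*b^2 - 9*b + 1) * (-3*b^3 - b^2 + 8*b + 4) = -24*b^5 + 19*b^4 + 70*b^3 - 41*b^2 - 28*b + 4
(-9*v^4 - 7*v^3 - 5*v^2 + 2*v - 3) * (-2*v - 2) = 18*v^5 + 32*v^4 + 24*v^3 + 6*v^2 + 2*v + 6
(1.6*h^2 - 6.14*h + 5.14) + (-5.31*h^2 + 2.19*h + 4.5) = -3.71*h^2 - 3.95*h + 9.64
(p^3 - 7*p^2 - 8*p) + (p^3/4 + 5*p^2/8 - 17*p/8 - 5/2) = 5*p^3/4 - 51*p^2/8 - 81*p/8 - 5/2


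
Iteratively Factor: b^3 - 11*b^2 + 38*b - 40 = (b - 5)*(b^2 - 6*b + 8) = (b - 5)*(b - 4)*(b - 2)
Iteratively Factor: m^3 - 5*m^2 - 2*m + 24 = (m - 3)*(m^2 - 2*m - 8) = (m - 3)*(m + 2)*(m - 4)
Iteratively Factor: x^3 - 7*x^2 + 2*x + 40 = (x - 5)*(x^2 - 2*x - 8) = (x - 5)*(x - 4)*(x + 2)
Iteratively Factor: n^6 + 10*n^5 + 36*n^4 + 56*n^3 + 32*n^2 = (n + 2)*(n^5 + 8*n^4 + 20*n^3 + 16*n^2) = n*(n + 2)*(n^4 + 8*n^3 + 20*n^2 + 16*n) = n*(n + 2)^2*(n^3 + 6*n^2 + 8*n) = n*(n + 2)^3*(n^2 + 4*n) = n*(n + 2)^3*(n + 4)*(n)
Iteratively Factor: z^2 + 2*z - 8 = (z - 2)*(z + 4)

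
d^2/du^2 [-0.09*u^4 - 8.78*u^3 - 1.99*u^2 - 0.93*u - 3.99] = -1.08*u^2 - 52.68*u - 3.98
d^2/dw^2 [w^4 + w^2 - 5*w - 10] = 12*w^2 + 2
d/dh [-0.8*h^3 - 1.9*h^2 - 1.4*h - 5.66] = -2.4*h^2 - 3.8*h - 1.4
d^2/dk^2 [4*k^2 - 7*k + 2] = 8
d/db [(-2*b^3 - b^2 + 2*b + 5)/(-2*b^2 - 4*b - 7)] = 2*(2*b^4 + 8*b^3 + 25*b^2 + 17*b + 3)/(4*b^4 + 16*b^3 + 44*b^2 + 56*b + 49)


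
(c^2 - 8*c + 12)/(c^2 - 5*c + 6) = (c - 6)/(c - 3)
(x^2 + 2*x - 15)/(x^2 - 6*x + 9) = (x + 5)/(x - 3)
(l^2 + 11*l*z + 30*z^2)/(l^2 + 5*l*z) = (l + 6*z)/l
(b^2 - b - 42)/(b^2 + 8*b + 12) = (b - 7)/(b + 2)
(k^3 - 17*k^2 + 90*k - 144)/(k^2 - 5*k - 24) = (k^2 - 9*k + 18)/(k + 3)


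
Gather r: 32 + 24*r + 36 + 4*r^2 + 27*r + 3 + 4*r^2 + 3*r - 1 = 8*r^2 + 54*r + 70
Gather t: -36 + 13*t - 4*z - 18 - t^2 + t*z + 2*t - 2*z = -t^2 + t*(z + 15) - 6*z - 54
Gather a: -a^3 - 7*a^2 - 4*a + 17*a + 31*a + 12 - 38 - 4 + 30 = -a^3 - 7*a^2 + 44*a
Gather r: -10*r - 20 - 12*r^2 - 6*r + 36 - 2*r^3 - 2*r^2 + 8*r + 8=-2*r^3 - 14*r^2 - 8*r + 24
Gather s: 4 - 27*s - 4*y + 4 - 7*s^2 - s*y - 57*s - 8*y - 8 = -7*s^2 + s*(-y - 84) - 12*y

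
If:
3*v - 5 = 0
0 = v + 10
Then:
No Solution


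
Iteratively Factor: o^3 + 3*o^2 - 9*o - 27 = (o - 3)*(o^2 + 6*o + 9) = (o - 3)*(o + 3)*(o + 3)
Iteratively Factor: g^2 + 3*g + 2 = (g + 1)*(g + 2)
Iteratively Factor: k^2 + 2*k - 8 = (k - 2)*(k + 4)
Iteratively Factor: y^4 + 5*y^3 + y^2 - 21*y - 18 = (y + 3)*(y^3 + 2*y^2 - 5*y - 6) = (y - 2)*(y + 3)*(y^2 + 4*y + 3) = (y - 2)*(y + 3)^2*(y + 1)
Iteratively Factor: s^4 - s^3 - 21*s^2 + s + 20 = (s - 5)*(s^3 + 4*s^2 - s - 4) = (s - 5)*(s + 1)*(s^2 + 3*s - 4) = (s - 5)*(s - 1)*(s + 1)*(s + 4)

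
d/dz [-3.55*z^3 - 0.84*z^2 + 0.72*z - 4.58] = -10.65*z^2 - 1.68*z + 0.72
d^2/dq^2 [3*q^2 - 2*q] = 6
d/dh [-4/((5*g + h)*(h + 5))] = 4*(5*g + 2*h + 5)/((5*g + h)^2*(h + 5)^2)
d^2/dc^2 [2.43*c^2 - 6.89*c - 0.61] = 4.86000000000000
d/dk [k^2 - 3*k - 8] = 2*k - 3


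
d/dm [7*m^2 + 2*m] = 14*m + 2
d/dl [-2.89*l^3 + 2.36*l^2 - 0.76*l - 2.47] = -8.67*l^2 + 4.72*l - 0.76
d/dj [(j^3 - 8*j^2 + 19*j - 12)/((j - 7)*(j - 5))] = (j^4 - 24*j^3 + 182*j^2 - 536*j + 521)/(j^4 - 24*j^3 + 214*j^2 - 840*j + 1225)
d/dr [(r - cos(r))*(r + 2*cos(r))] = -r*sin(r) + 2*r + 2*sin(2*r) + cos(r)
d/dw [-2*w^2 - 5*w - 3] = -4*w - 5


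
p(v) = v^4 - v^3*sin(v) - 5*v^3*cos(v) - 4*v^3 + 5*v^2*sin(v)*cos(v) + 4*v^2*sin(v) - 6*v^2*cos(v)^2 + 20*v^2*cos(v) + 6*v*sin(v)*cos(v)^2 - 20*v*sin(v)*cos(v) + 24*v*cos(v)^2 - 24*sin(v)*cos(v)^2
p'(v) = 5*v^3*sin(v) - v^3*cos(v) + 4*v^3 - 5*v^2*sin(v)^2 + 12*v^2*sin(v)*cos(v) - 23*v^2*sin(v) + 5*v^2*cos(v)^2 - 11*v^2*cos(v) - 12*v^2 - 12*v*sin(v)^2*cos(v) + 20*v*sin(v)^2 - 38*v*sin(v)*cos(v) + 8*v*sin(v) + 6*v*cos(v)^3 - 32*v*cos(v)^2 + 40*v*cos(v) + 48*sin(v)^2*cos(v) + 6*sin(v)*cos(v)^2 - 20*sin(v)*cos(v) - 24*cos(v)^3 + 24*cos(v)^2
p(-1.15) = 3.26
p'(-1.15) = -13.13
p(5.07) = 103.45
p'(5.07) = -16.11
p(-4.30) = 385.71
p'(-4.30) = -1479.18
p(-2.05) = -12.65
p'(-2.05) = 103.88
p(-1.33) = 5.76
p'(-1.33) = -13.64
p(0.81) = 1.36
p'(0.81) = 2.57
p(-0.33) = -0.10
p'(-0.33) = 0.67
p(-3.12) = -261.62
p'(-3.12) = 191.36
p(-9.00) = 3909.52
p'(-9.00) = -98.21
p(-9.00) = 3909.52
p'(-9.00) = -98.21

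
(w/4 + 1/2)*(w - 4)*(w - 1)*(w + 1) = w^4/4 - w^3/2 - 9*w^2/4 + w/2 + 2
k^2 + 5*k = k*(k + 5)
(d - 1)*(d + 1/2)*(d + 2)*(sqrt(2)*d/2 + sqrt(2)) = sqrt(2)*d^4/2 + 7*sqrt(2)*d^3/4 + 3*sqrt(2)*d^2/4 - 2*sqrt(2)*d - sqrt(2)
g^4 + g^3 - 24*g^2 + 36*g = g*(g - 3)*(g - 2)*(g + 6)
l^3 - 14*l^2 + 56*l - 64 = (l - 8)*(l - 4)*(l - 2)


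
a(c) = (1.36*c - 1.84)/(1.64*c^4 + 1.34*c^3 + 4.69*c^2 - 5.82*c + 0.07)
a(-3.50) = -0.02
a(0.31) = 1.15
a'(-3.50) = -0.02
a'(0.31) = -3.30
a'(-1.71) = -0.14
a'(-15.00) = -0.00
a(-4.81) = -0.01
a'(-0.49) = -1.27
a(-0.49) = -0.63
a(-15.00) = -0.00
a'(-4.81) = -0.01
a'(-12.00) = -0.00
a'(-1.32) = -0.22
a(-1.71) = -0.13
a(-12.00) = -0.00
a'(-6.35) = -0.00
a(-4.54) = -0.01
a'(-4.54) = -0.01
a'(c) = (1.36*c - 1.84)*(-6.56*c^3 - 4.02*c^2 - 9.38*c + 5.82)/(1.64*c^4 + 1.34*c^3 + 4.69*c^2 - 5.82*c + 0.07)^2 + 1.36/(1.64*c^4 + 1.34*c^3 + 4.69*c^2 - 5.82*c + 0.07)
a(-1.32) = -0.20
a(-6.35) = -0.00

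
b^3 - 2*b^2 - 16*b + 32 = (b - 4)*(b - 2)*(b + 4)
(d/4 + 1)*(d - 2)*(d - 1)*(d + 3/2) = d^4/4 + 5*d^3/8 - 17*d^2/8 - 7*d/4 + 3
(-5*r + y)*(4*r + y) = -20*r^2 - r*y + y^2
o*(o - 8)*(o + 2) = o^3 - 6*o^2 - 16*o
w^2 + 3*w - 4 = (w - 1)*(w + 4)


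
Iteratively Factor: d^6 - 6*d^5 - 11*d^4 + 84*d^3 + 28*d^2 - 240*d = (d + 2)*(d^5 - 8*d^4 + 5*d^3 + 74*d^2 - 120*d) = d*(d + 2)*(d^4 - 8*d^3 + 5*d^2 + 74*d - 120) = d*(d - 2)*(d + 2)*(d^3 - 6*d^2 - 7*d + 60) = d*(d - 5)*(d - 2)*(d + 2)*(d^2 - d - 12) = d*(d - 5)*(d - 4)*(d - 2)*(d + 2)*(d + 3)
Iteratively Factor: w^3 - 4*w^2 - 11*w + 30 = (w + 3)*(w^2 - 7*w + 10) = (w - 2)*(w + 3)*(w - 5)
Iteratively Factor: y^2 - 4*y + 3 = (y - 3)*(y - 1)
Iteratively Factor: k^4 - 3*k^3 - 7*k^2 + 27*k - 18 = (k + 3)*(k^3 - 6*k^2 + 11*k - 6) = (k - 3)*(k + 3)*(k^2 - 3*k + 2) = (k - 3)*(k - 1)*(k + 3)*(k - 2)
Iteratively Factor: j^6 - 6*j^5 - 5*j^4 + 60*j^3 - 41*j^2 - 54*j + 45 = (j - 3)*(j^5 - 3*j^4 - 14*j^3 + 18*j^2 + 13*j - 15) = (j - 3)*(j + 1)*(j^4 - 4*j^3 - 10*j^2 + 28*j - 15) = (j - 3)*(j - 1)*(j + 1)*(j^3 - 3*j^2 - 13*j + 15) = (j - 5)*(j - 3)*(j - 1)*(j + 1)*(j^2 + 2*j - 3) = (j - 5)*(j - 3)*(j - 1)^2*(j + 1)*(j + 3)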